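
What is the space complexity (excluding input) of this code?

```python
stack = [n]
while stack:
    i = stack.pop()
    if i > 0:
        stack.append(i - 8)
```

Space complexity: O(1).
Only a constant amount of auxiliary storage is used; nothing grows with n.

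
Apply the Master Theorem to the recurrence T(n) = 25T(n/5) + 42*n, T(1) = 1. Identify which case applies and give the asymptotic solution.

a=25, b=5, f(n)=42*n.
log_5(25) = 2 > 1.
Since f(n) = O(n^1) is polynomially smaller than n^2, Case 1 applies.
T(n) = Theta(n^2).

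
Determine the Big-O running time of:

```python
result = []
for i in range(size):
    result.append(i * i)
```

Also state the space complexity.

Time complexity: O(n).
Space complexity: O(n).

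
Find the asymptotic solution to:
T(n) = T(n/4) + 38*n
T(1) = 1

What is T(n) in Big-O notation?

Geometric series: 38*n*(1 + 1/4 + 1/4^2 + ...) = O(n). T(n) = O(n).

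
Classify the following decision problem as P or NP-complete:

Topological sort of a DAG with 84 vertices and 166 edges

This problem is in P: DFS-based topological sort runs in O(V+E).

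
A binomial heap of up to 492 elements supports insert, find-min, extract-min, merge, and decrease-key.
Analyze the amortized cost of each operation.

A binomial heap with n <= 492 elements has at most floor(log_2 492) + 1 = 9 trees. Using potential Phi = number of trees: Insert adds one tree, but cascading merges reduce count -- amortized O(1). Find-min reads the cached minimum pointer: O(1). Extract-min creates O(log n) new trees: O(log n). Merge combines tree lists: O(log n). Decrease-key sifts the element up its tree of height <= log n: O(log n).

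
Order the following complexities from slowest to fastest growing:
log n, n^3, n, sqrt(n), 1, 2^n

Ordered by growth rate: 1 < log n < sqrt(n) < n < n^3 < 2^n.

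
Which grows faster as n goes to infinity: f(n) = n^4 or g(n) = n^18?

g(n) = n^18 grows faster: n^18/n^4 = n^14 -> infinity.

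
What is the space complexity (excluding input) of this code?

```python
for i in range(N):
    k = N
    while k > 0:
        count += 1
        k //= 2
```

Space complexity: O(1).
Only a constant amount of auxiliary storage is used; nothing grows with n.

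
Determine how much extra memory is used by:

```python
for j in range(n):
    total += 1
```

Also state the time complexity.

Space complexity: O(1).
Only a constant amount of auxiliary storage is used; nothing grows with n.
Time complexity: O(n).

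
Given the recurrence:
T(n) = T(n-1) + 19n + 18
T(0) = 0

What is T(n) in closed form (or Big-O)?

Dominant term in sum is 19*sum(i, i=1..n) = 19*n*(n+1)/2 = O(n^2).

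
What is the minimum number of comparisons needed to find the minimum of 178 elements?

Finding the minimum requires 177 comparisons, identical reasoning to finding the maximum. Each comparison eliminates one candidate.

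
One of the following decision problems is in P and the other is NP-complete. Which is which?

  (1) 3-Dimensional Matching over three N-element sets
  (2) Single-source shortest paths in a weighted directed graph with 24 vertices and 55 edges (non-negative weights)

(1) is NP-complete: one of Karp's 21 NP-complete problems.
(2) is P: Dijkstra's algorithm runs in O((V+E) log V).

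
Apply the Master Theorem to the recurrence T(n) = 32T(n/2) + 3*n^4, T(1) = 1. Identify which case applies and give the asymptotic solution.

a=32, b=2, f(n)=3*n^4.
log_2(32) = 5 > 4.
Since f(n) = O(n^4) is polynomially smaller than n^5, Case 1 applies.
T(n) = Theta(n^5).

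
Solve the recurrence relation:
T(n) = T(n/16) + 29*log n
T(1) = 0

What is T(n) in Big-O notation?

Each of the log_16(n) levels adds O(log n). T(n) = O(log^2 n).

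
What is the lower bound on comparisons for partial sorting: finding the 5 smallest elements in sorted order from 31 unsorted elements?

Finding 5 smallest of 31 in sorted order: Omega(31) to identify the 5 smallest, plus Omega(5 log 5) to sort them. Total: Omega(n + k log k).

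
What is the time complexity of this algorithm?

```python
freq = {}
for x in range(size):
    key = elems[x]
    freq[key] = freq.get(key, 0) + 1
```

Time complexity: O(n).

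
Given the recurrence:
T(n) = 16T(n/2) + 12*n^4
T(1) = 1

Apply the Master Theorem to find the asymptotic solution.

a=16, b=2, f(n)=12*n^4. log_2(16) = 4. Case 2: T(n) = O(n^4 log n).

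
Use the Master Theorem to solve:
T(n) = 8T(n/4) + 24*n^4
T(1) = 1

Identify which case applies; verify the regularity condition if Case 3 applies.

a=8, b=4, f(n)=24*n^4.
log_4(8) = 1.5 < 4.
f(n) = Omega(n^(1.5+epsilon)) for some epsilon > 0, so Case 3 is the candidate.
Regularity: a*f(n/b) = 8*24*(n/4)^4 = (8/256)*24*n^4 <= c*f(n) with c = 8/256 < 1. Satisfied.
Case 3: T(n) = Theta(n^4).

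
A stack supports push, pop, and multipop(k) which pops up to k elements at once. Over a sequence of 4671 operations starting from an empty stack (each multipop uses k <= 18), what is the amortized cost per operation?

Each element is pushed exactly once and popped at most once (whether by pop or as part of a multipop). So the total number of individual pops over the whole sequence is at most the number of pushes, which is at most 4671. Total work <= 2 * 4671, hence O(1) amortized per operation.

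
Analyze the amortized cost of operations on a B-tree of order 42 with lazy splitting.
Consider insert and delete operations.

In a B-tree of order 42, a node splits when it has 42 keys. With lazy splitting, we use potential Phi = number of full nodes + number of near-empty nodes. Each split costs O(1) but reduces potential. Between splits, at least 21 insertions must occur in that node. Amortized structural cost is O(1) per operation, plus O(log_42 n) traversal.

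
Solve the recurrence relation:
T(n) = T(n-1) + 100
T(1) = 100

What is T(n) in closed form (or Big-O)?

Unrolling: T(n) = T(n-1) + 100 = T(n-2) + 2*100 = ... = T(1) + (n-1)*100 = 100 + (n-1)*100 = 100n.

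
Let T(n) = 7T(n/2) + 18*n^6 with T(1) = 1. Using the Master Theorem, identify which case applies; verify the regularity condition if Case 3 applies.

a=7, b=2, f(n)=18*n^6.
log_2(7) = 2.807 < 6.
f(n) = Omega(n^(2.807+epsilon)) for some epsilon > 0, so Case 3 is the candidate.
Regularity: a*f(n/b) = 7*18*(n/2)^6 = (7/64)*18*n^6 <= c*f(n) with c = 7/64 < 1. Satisfied.
Case 3: T(n) = Theta(n^6).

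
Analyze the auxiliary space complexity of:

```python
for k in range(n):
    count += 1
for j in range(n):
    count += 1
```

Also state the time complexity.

Space complexity: O(1).
Only a constant amount of auxiliary storage is used; nothing grows with n.
Time complexity: O(n).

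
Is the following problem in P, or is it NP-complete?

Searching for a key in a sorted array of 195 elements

This problem is in P: binary search runs in O(log n).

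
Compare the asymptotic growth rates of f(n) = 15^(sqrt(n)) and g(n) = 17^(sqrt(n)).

g(n) = 17^(sqrt(n)) grows faster: ratio is (17/15)^(sqrt(n)) -> infinity since 17/15 > 1.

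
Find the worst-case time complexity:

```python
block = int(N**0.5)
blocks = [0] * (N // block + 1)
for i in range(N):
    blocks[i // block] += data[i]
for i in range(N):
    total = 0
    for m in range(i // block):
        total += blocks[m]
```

Time complexity: O(n * sqrt(n)).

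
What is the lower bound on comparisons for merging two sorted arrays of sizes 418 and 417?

Adversary argument: with sizes 418 and 417 (differing by at most 1), interleave the two arrays so that every consecutive pair in the output comes from different inputs. Then each of the 834 adjacent output pairs must be directly compared, or the algorithm cannot determine their relative order. So 834 comparisons are necessary; standard merge achieves this.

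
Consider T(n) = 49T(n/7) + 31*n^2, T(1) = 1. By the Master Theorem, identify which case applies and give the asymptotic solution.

a=49, b=7, f(n)=31*n^2.
log_7(49) = 2, so n^(log_b(a)) = n^2.
f(n) = Theta(n^2), so Case 2 applies.
T(n) = Theta(n^2 log n).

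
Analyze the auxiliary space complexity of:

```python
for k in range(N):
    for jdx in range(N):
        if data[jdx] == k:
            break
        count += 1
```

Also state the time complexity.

Space complexity: O(1).
Only a constant amount of auxiliary storage is used; nothing grows with n.
Time complexity: O(n^2).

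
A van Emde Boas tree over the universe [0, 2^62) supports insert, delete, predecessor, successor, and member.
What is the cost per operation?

vEB recursively partitions [0, 4611686018427387904) into sqrt(u) clusters of size sqrt(u). Each operation recurses into either one cluster or the summary, never both: T(u) = T(sqrt(u)) + O(1) => T(u) = O(log log u) = O(log 62). This is worst-case, not just amortized.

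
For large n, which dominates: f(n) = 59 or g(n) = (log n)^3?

g(n) = (log n)^3 grows faster: any unbounded function dominates a constant.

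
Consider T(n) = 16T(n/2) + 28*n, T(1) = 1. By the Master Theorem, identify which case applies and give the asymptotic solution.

a=16, b=2, f(n)=28*n.
log_2(16) = 4 > 1.
Since f(n) = O(n^1) is polynomially smaller than n^4, Case 1 applies.
T(n) = Theta(n^4).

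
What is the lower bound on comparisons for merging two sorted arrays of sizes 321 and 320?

Adversary argument: with sizes 321 and 320 (differing by at most 1), interleave the two arrays so that every consecutive pair in the output comes from different inputs. Then each of the 640 adjacent output pairs must be directly compared, or the algorithm cannot determine their relative order. So 640 comparisons are necessary; standard merge achieves this.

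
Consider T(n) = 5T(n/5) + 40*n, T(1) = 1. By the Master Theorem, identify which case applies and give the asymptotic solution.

a=5, b=5, f(n)=40*n.
log_5(5) = 1, so n^(log_b(a)) = n.
f(n) = Theta(n), so Case 2 applies.
T(n) = Theta(n log n).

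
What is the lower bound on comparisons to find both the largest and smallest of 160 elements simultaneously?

Pair elements first (floor(160/2) comparisons), then find max among winners and min among losers. Total: ceil(3*160/2) - 2 = 238 comparisons.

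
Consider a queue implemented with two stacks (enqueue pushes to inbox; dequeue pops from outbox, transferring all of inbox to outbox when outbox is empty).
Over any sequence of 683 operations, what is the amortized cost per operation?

Each element is pushed to inbox once, popped once, pushed to outbox once, and popped once: 4 unit operations over its lifetime. Over 683 operations the total work is O(683). Amortized O(1) per enqueue/dequeue.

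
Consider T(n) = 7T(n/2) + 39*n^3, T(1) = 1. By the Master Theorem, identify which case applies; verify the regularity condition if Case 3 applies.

a=7, b=2, f(n)=39*n^3.
log_2(7) = 2.807 < 3.
f(n) = Omega(n^(2.807+epsilon)) for some epsilon > 0, so Case 3 is the candidate.
Regularity: a*f(n/b) = 7*39*(n/2)^3 = (7/8)*39*n^3 <= c*f(n) with c = 7/8 < 1. Satisfied.
Case 3: T(n) = Theta(n^3).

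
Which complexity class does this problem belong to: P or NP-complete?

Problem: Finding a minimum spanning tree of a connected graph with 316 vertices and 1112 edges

This problem is in P: Kruskal's / Prim's algorithms run in polynomial time.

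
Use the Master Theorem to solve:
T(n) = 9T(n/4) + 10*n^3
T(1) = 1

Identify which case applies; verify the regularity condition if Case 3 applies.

a=9, b=4, f(n)=10*n^3.
log_4(9) = 1.585 < 3.
f(n) = Omega(n^(1.585+epsilon)) for some epsilon > 0, so Case 3 is the candidate.
Regularity: a*f(n/b) = 9*10*(n/4)^3 = (9/64)*10*n^3 <= c*f(n) with c = 9/64 < 1. Satisfied.
Case 3: T(n) = Theta(n^3).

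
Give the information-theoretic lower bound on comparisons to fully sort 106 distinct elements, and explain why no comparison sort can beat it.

A comparison sort is a binary decision tree whose leaves are the 106! = 114628056373470835453434738414834942870388487424139673389282723476762012382449946252660360871841673476016298287096435143747350528228224302506311680000000000000000000000000 possible output permutations. A binary tree with L leaves has height >= ceil(log_2(L)). So any comparison sort needs >= ceil(log_2(106!)) = 565 comparisons in the worst case.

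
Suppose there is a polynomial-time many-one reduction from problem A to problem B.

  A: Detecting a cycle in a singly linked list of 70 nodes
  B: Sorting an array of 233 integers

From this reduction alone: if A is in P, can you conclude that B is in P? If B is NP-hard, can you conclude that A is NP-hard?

A poly-time reduction A <=_p B transfers tractability DOWN (B easy => A easy) and hardness UP (A hard => B hard), not the reverse.
From A in P, the reduction alone does NOT give B in P: any problem in P trivially reduces to SAT, yet SAT is not known to be in P.
From B NP-hard, the reduction alone does NOT give A NP-hard: again, easy problems reduce to hard ones.
(Here in fact A is P and B is P.)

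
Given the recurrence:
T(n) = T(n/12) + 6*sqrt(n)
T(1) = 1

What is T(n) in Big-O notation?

Each level contributes sqrt(n/12^k). Geometric series with ratio 1/sqrt(12) < 1 sums to O(sqrt(n)).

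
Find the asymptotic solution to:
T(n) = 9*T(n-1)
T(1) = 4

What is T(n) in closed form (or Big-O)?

Each step multiplies by 9. T(n) = T(1)*9^(n-1) = 4*9^(n-1).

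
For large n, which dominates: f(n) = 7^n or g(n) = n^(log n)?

f(n) = 7^n grows faster: take logs: log(n^(log n)) = (log n)^2, log(7^n) = n log 7; n dominates (log n)^2.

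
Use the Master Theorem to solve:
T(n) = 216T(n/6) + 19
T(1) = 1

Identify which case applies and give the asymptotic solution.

a=216, b=6, f(n)=19.
log_6(216) = 3 > 0.
Since f(n) = O(n^0) is polynomially smaller than n^3, Case 1 applies.
T(n) = Theta(n^3).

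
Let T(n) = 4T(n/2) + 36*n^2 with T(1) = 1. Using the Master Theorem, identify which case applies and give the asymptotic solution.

a=4, b=2, f(n)=36*n^2.
log_2(4) = 2, so n^(log_b(a)) = n^2.
f(n) = Theta(n^2), so Case 2 applies.
T(n) = Theta(n^2 log n).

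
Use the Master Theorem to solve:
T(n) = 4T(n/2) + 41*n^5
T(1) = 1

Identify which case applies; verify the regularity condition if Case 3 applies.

a=4, b=2, f(n)=41*n^5.
log_2(4) = 2 < 5.
f(n) = Omega(n^(2+epsilon)) for some epsilon > 0, so Case 3 is the candidate.
Regularity: a*f(n/b) = 4*41*(n/2)^5 = (4/32)*41*n^5 <= c*f(n) with c = 4/32 < 1. Satisfied.
Case 3: T(n) = Theta(n^5).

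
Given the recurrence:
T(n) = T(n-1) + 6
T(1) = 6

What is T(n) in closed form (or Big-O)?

Unrolling: T(n) = T(n-1) + 6 = T(n-2) + 2*6 = ... = T(1) + (n-1)*6 = 6 + (n-1)*6 = 6n.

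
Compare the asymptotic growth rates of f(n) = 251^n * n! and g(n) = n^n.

f(n) = 251^n * n! grows faster: by Stirling n! ~ sqrt(2 pi n)(n/e)^n, so 251^n n! / n^n ~ (251/e)^n sqrt(2 pi n) -> infinity since 251/e > 1.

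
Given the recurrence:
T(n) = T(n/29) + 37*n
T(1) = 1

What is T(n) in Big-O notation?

Geometric series: 37*n*(1 + 1/29 + 1/29^2 + ...) = O(n). T(n) = O(n).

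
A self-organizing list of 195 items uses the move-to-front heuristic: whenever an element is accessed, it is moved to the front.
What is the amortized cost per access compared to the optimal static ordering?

With potential Phi = number of inversions between the MTF list and the optimal static list (at most C(195,2)), each access has amortized cost at most 2 * (cost under optimal static ordering). This is the move-to-front 2-competitiveness result.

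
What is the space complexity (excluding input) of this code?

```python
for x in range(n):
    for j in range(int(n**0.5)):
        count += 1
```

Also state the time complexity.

Space complexity: O(1).
Only a constant amount of auxiliary storage is used; nothing grows with n.
Time complexity: O(n * sqrt(n)).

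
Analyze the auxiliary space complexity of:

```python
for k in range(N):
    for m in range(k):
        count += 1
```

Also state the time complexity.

Space complexity: O(1).
Only a constant amount of auxiliary storage is used; nothing grows with n.
Time complexity: O(n^2).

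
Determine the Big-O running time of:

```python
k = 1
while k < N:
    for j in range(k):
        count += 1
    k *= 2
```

Time complexity: O(n).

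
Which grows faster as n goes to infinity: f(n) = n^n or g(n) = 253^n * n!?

g(n) = 253^n * n! grows faster: by Stirling n! ~ sqrt(2 pi n)(n/e)^n, so 253^n n! / n^n ~ (253/e)^n sqrt(2 pi n) -> infinity since 253/e > 1.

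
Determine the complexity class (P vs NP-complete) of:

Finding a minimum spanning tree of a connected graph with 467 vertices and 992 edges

This problem is in P: Kruskal's / Prim's algorithms run in polynomial time.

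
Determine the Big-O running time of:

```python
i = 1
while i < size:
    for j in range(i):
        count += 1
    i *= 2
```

Time complexity: O(n).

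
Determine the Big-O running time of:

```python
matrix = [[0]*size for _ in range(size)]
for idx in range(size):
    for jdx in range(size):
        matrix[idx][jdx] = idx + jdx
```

Time complexity: O(n^2).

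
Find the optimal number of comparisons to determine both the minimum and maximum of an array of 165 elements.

Naive approach: 328 comparisons (164 for max + 164 for min).
Optimal: Compare elements in pairs first (floor(n/2) = 82 comparisons), then find max among winners and min among losers (82 comparisons each).
Total: ceil(3n/2) - 2 = 246 comparisons. An adversary argument shows this is also a lower bound.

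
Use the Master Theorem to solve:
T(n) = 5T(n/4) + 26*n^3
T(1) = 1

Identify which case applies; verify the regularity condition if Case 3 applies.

a=5, b=4, f(n)=26*n^3.
log_4(5) = 1.161 < 3.
f(n) = Omega(n^(1.161+epsilon)) for some epsilon > 0, so Case 3 is the candidate.
Regularity: a*f(n/b) = 5*26*(n/4)^3 = (5/64)*26*n^3 <= c*f(n) with c = 5/64 < 1. Satisfied.
Case 3: T(n) = Theta(n^3).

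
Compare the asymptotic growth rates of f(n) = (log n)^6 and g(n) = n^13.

g(n) = n^13 grows faster: any positive polynomial dominates any polylog.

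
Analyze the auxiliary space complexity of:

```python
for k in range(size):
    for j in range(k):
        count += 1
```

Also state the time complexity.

Space complexity: O(1).
Only a constant amount of auxiliary storage is used; nothing grows with n.
Time complexity: O(n^2).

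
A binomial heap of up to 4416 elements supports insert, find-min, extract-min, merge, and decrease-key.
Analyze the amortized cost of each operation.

A binomial heap with n <= 4416 elements has at most floor(log_2 4416) + 1 = 13 trees. Using potential Phi = number of trees: Insert adds one tree, but cascading merges reduce count -- amortized O(1). Find-min reads the cached minimum pointer: O(1). Extract-min creates O(log n) new trees: O(log n). Merge combines tree lists: O(log n). Decrease-key sifts the element up its tree of height <= log n: O(log n).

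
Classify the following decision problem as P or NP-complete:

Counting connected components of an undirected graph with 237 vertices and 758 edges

This problem is in P: BFS/DFS visits each vertex and edge once: O(V+E).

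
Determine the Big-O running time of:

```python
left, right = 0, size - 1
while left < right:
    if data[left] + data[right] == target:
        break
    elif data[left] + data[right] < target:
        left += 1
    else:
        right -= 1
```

Time complexity: O(n).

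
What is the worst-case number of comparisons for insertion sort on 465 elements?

Insertion sort on reverse-sorted input: 1 + 2 + ... + (465-1) = 107880 comparisons.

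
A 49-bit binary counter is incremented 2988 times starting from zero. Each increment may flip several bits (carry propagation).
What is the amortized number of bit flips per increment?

Bit i flips on every 2^i-th increment, so over 2988 increments bit i flips floor(2988/2^i) times. Summing over i: total flips < 2 * 2988. Amortized: < 2 = O(1) per increment.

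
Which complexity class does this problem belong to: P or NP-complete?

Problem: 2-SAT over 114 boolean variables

This problem is in P: 2-SAT is solvable in linear time via implication-graph SCCs.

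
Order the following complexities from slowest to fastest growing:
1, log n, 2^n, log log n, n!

Ordered by growth rate: 1 < log log n < log n < 2^n < n!.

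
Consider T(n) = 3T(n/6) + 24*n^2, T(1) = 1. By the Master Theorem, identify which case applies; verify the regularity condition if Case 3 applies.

a=3, b=6, f(n)=24*n^2.
log_6(3) = 0.6131 < 2.
f(n) = Omega(n^(0.6131+epsilon)) for some epsilon > 0, so Case 3 is the candidate.
Regularity: a*f(n/b) = 3*24*(n/6)^2 = (3/36)*24*n^2 <= c*f(n) with c = 3/36 < 1. Satisfied.
Case 3: T(n) = Theta(n^2).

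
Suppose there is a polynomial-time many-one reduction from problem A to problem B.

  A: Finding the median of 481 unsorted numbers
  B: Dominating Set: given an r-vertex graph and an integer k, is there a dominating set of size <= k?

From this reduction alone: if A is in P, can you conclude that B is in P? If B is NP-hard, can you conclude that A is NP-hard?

A poly-time reduction A <=_p B transfers tractability DOWN (B easy => A easy) and hardness UP (A hard => B hard), not the reverse.
From A in P, the reduction alone does NOT give B in P: any problem in P trivially reduces to SAT, yet SAT is not known to be in P.
From B NP-hard, the reduction alone does NOT give A NP-hard: again, easy problems reduce to hard ones.
(Here in fact A is P and B is NP-complete.)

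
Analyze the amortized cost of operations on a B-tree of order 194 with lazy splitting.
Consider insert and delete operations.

In a B-tree of order 194, a node splits when it has 194 keys. With lazy splitting, we use potential Phi = number of full nodes + number of near-empty nodes. Each split costs O(1) but reduces potential. Between splits, at least 97 insertions must occur in that node. Amortized structural cost is O(1) per operation, plus O(log_194 n) traversal.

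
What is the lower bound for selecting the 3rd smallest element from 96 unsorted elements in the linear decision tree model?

Selecting the 3rd smallest of 96 elements requires Omega(n) comparisons. Every element must be compared at least once. The BFPRT algorithm achieves O(n), making this tight.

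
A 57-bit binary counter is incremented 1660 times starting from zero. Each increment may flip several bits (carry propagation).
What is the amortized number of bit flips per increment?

Bit i flips on every 2^i-th increment, so over 1660 increments bit i flips floor(1660/2^i) times. Summing over i: total flips < 2 * 1660. Amortized: < 2 = O(1) per increment.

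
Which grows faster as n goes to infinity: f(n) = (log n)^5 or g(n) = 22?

f(n) = (log n)^5 grows faster: any unbounded function dominates a constant.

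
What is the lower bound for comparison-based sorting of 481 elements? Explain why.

A comparison-based sorting algorithm corresponds to a decision tree. With 481! possible permutations, the tree has 481! leaves. The height is at least log_2(481!) = Omega(n log n) by Stirling's approximation.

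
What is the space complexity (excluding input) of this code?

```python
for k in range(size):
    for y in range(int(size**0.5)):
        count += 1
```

Space complexity: O(1).
Only a constant amount of auxiliary storage is used; nothing grows with n.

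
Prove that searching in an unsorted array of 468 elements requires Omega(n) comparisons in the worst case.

An adversary can always place the target in the last position checked. Until all 468 positions are examined, the target might be in any unchecked position. Therefore 468 comparisons are necessary.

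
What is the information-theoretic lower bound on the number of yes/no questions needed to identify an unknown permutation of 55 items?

There are 55! = 12696403353658275925965100847566516959580321051449436762275840000000000000 permutations. Each yes/no question gives at most 1 bit, so at least ceil(log_2(12696403353658275925965100847566516959580321051449436762275840000000000000)) = 243 questions are needed.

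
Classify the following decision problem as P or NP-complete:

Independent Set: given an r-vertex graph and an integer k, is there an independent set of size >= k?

This problem is NP-complete: complement of Clique (with k part of the input).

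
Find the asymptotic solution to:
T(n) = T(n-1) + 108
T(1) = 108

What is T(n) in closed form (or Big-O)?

Unrolling: T(n) = T(n-1) + 108 = T(n-2) + 2*108 = ... = T(1) + (n-1)*108 = 108 + (n-1)*108 = 108n.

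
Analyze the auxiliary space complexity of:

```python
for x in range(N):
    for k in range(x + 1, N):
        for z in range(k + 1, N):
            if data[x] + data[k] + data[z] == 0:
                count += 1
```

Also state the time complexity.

Space complexity: O(1).
Only a constant amount of auxiliary storage is used; nothing grows with n.
Time complexity: O(n^3).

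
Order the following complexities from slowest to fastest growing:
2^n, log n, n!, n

Ordered by growth rate: log n < n < 2^n < n!.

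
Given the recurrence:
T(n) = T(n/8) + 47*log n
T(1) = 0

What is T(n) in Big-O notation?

Each of the log_8(n) levels adds O(log n). T(n) = O(log^2 n).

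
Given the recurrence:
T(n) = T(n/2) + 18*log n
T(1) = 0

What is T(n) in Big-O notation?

Each of the log_2(n) levels adds O(log n). T(n) = O(log^2 n).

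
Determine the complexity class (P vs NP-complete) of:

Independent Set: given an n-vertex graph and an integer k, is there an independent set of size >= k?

This problem is NP-complete: complement of Clique (with k part of the input).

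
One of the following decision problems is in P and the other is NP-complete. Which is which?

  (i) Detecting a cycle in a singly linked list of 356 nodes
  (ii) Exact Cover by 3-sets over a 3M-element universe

(i) is P: Floyd's tortoise-and-hare runs in O(n) time, O(1) space.
(ii) is NP-complete: one of Karp's 21 NP-complete problems.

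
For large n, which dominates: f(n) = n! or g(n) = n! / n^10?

f(n) = n! grows faster: the ratio n!/(n!/n^10) = n^10 -> infinity.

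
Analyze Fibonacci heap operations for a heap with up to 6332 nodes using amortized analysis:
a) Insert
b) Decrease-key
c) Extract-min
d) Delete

Fibonacci heaps use lazy consolidation. Potential function Phi = t + 2m (t = number of trees, m = marked nodes).
- Insert: O(1) actual, Delta Phi = +1 (one new tree) => O(1) amortized.
- Decrease-key: with c cascading cuts, actual cost is O(c); Delta Phi <= c - 2(c-1) + 2 = 4 - c (c new trees; >= c-1 marks cleared; <= 1 new mark). Amortized O(c) + (4 - c) = O(1).
- Extract-min: O(D(n) + t) actual; consolidation drops t to <= D(n)+1, so Delta Phi pays for the t term. D(n) = O(log n) for n = 6332 => O(log n) amortized.
- Delete: decrease-key to -inf then extract-min = O(log n).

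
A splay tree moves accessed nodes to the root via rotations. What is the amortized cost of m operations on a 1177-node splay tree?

Using a potential function Phi = sum of log(size of subtree) for each node, each splay operation has amortized cost O(log n) where n = 1177. Bad individual operations (O(n)) are offset by decreased potential.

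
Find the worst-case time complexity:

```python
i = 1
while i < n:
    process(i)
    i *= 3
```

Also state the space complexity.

Time complexity: O(log n).
Space complexity: O(1).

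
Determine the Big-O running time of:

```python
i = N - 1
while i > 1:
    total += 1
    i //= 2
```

Time complexity: O(log n).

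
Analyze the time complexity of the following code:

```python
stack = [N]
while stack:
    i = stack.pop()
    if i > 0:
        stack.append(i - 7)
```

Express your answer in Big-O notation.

Time complexity: O(n).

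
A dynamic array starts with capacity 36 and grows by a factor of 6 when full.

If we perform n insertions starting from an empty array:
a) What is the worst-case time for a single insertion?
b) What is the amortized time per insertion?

(a) Worst-case single insertion: O(n) -- when the array is full at capacity c, the resize copies all c elements, and c can be Theta(n).
(b) Resizes happen at sizes 36, 216, 1296, ... Total copy cost for n insertions: 36 + 216 + ... = O(n) (geometric series with ratio 1/6). Amortized cost per insertion: O(n)/n = O(1).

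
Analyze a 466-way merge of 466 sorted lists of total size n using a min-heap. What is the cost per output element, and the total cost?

Maintain a min-heap of size 466 holding the current head of each list. Each output step does one extract-min (O(log 466)) and one insert of that list's next element (O(log 466)). Each of the n elements passes through the heap exactly once, so the total cost is O(n log 466), i.e. O(log 466) per output element.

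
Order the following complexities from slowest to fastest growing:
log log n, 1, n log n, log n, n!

Ordered by growth rate: 1 < log log n < log n < n log n < n!.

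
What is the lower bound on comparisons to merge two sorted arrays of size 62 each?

To merge two sorted arrays of size 62, we need at least 123 comparisons in the worst case. An adversary can force every element to be compared.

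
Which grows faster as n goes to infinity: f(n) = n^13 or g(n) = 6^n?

g(n) = 6^n grows faster: any exponential with base > 1 dominates every polynomial.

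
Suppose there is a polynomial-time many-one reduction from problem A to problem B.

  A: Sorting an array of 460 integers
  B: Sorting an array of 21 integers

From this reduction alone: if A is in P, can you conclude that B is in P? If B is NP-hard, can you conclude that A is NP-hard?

A poly-time reduction A <=_p B transfers tractability DOWN (B easy => A easy) and hardness UP (A hard => B hard), not the reverse.
From A in P, the reduction alone does NOT give B in P: any problem in P trivially reduces to SAT, yet SAT is not known to be in P.
From B NP-hard, the reduction alone does NOT give A NP-hard: again, easy problems reduce to hard ones.
(Here in fact A is P and B is P.)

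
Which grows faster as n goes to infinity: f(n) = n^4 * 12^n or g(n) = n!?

g(n) = n! grows faster: by Stirling n! ~ (n/e)^n sqrt(2*pi*n); (n/e)^n eventually dominates n^4 * 12^n.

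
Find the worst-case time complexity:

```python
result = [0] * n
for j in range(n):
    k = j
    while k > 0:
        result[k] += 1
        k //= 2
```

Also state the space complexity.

Time complexity: O(n log n).
Space complexity: O(n).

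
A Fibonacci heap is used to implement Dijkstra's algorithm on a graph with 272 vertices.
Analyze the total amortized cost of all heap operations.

Dijkstra performs 272 insert, 272 extract-min, and at most E decrease-key operations. With Fibonacci heap: insert O(1) amortized, extract-min O(log n) amortized, decrease-key O(1) amortized. Total with n = 272: O(n * 1 + n * log n + E * 1) = O(n log n + E).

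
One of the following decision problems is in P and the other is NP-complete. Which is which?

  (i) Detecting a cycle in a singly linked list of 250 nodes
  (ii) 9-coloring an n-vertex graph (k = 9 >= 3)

(i) is P: Floyd's tortoise-and-hare runs in O(n) time, O(1) space.
(ii) is NP-complete: graph k-coloring for k>=3 is NP-complete by reduction from 3-SAT.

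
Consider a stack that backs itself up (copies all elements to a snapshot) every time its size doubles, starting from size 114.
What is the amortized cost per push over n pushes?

Backups occur at sizes 114, 228, 456, ..., copying 114 + 228 + 456 + ... <= 2n elements total (geometric series). Spread over n pushes, the amortized backup cost is O(1) per push.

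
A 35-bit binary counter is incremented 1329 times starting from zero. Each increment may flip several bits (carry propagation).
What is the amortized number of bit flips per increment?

Bit i flips on every 2^i-th increment, so over 1329 increments bit i flips floor(1329/2^i) times. Summing over i: total flips < 2 * 1329. Amortized: < 2 = O(1) per increment.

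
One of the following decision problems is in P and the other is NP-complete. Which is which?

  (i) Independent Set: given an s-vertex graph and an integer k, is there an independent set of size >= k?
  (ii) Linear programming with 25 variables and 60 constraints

(i) is NP-complete: complement of Clique (with k part of the input).
(ii) is P: the ellipsoid and interior-point methods run in polynomial time.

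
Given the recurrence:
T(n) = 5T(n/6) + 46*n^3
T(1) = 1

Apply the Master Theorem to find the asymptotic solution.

a=5, b=6, f(n)=46*n^3. log_6(5) = 0.8982 < 3. Case 3: T(n) = O(n^3).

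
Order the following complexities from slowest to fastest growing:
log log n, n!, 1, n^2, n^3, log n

Ordered by growth rate: 1 < log log n < log n < n^2 < n^3 < n!.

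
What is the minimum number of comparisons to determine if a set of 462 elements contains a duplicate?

Determining if 462 elements are all distinct requires Omega(n log n) comparisons in the comparison model. This follows from the element distinctness lower bound.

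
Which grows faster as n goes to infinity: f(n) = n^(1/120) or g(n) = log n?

f(n) = n^(1/120) grows faster: any positive power of n dominates log n.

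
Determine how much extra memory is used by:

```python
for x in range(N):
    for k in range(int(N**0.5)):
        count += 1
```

Space complexity: O(1).
Only a constant amount of auxiliary storage is used; nothing grows with n.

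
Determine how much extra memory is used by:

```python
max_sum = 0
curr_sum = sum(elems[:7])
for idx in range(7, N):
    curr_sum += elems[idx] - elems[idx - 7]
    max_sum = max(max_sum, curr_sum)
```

Space complexity: O(1).
Only a constant amount of auxiliary storage is used; nothing grows with n.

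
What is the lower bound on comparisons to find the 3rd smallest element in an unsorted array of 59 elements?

Finding the 3rd smallest of 59 elements requires Omega(n) comparisons. Every element must participate in at least one comparison; otherwise it could be the 3rd smallest.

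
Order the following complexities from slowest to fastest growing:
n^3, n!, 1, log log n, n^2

Ordered by growth rate: 1 < log log n < n^2 < n^3 < n!.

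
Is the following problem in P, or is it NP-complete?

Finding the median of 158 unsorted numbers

This problem is in P: linear-time selection (median-of-medians) runs in O(n).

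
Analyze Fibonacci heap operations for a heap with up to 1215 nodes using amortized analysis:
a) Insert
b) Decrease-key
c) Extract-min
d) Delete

Fibonacci heaps use lazy consolidation. Potential function Phi = t + 2m (t = number of trees, m = marked nodes).
- Insert: O(1) actual, Delta Phi = +1 (one new tree) => O(1) amortized.
- Decrease-key: with c cascading cuts, actual cost is O(c); Delta Phi <= c - 2(c-1) + 2 = 4 - c (c new trees; >= c-1 marks cleared; <= 1 new mark). Amortized O(c) + (4 - c) = O(1).
- Extract-min: O(D(n) + t) actual; consolidation drops t to <= D(n)+1, so Delta Phi pays for the t term. D(n) = O(log n) for n = 1215 => O(log n) amortized.
- Delete: decrease-key to -inf then extract-min = O(log n).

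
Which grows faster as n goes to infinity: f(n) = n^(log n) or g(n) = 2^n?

g(n) = 2^n grows faster: take logs: log(n^(log n)) = (log n)^2, log(2^n) = n log 2; n dominates (log n)^2.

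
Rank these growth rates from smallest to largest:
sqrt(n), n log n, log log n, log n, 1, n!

Ordered by growth rate: 1 < log log n < log n < sqrt(n) < n log n < n!.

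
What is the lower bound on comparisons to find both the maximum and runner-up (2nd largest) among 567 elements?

Lower bound: finding the max needs 567-1 comparisons. By an adversary weight-doubling argument, the maximum element must personally win at least ceil(log_2(567)) = 10 comparisons in any correct algorithm. The 2nd largest is among those 10 direct losers, and distinguishing it requires 10-1 more comparisons. Total >= 567-1 + 10-1 = 575. A balanced tournament achieves this bound exactly.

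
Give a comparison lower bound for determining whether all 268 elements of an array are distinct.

In the algebraic decision-tree model, the YES region for element distinctness on 268 elements has 268! connected components (one per ordering). Ben-Or's theorem then gives a lower bound of Omega(log(n!)) = Omega(n log n).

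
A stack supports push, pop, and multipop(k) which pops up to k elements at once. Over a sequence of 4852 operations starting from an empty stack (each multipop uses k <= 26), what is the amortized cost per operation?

Each element is pushed exactly once and popped at most once (whether by pop or as part of a multipop). So the total number of individual pops over the whole sequence is at most the number of pushes, which is at most 4852. Total work <= 2 * 4852, hence O(1) amortized per operation.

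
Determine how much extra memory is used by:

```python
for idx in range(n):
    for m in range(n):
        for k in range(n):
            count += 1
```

Space complexity: O(1).
Only a constant amount of auxiliary storage is used; nothing grows with n.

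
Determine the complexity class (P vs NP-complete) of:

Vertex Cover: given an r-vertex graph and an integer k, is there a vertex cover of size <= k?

This problem is NP-complete: one of Karp's 21 NP-complete problems (with k part of the input; for any fixed constant k it is in P).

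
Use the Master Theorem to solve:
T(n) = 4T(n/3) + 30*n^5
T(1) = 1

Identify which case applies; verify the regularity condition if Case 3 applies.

a=4, b=3, f(n)=30*n^5.
log_3(4) = 1.262 < 5.
f(n) = Omega(n^(1.262+epsilon)) for some epsilon > 0, so Case 3 is the candidate.
Regularity: a*f(n/b) = 4*30*(n/3)^5 = (4/243)*30*n^5 <= c*f(n) with c = 4/243 < 1. Satisfied.
Case 3: T(n) = Theta(n^5).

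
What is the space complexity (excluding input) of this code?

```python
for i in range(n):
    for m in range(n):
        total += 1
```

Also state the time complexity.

Space complexity: O(1).
Only a constant amount of auxiliary storage is used; nothing grows with n.
Time complexity: O(n^2).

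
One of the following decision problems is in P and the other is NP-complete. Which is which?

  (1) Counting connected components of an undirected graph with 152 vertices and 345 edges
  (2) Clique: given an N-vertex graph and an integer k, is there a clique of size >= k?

(1) is P: BFS/DFS visits each vertex and edge once: O(V+E).
(2) is NP-complete: complement of Independent Set / Vertex Cover (with k part of the input).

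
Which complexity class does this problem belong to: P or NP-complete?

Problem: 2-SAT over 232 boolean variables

This problem is in P: 2-SAT is solvable in linear time via implication-graph SCCs.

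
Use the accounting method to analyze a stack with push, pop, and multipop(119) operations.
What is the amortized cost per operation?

Assign 2 credits per push (1 for the push, 1 saved for a future pop). Each pop or element popped by multipop(119) uses 1 saved credit. Total credits never go negative, so amortized cost is O(1).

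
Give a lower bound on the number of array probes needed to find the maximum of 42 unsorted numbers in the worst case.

Adversary: any unprobed cell could hold a value larger than everything seen so far. If fewer than 42 cells are probed, the adversary places the max in an unprobed cell. So all 42 cells must be examined; together with 42-1 comparisons this is tight.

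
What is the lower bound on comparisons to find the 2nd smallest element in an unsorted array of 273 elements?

Finding the 2nd smallest of 273 elements requires Omega(n) comparisons. Every element must participate in at least one comparison; otherwise it could be the 2nd smallest.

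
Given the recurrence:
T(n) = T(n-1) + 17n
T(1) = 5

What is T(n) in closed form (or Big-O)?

Unrolling: T(n) = 5 + 17*(2 + 3 + ... + n) = 5 + 17*(n(n+1)/2 - 1) = O(n^2).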